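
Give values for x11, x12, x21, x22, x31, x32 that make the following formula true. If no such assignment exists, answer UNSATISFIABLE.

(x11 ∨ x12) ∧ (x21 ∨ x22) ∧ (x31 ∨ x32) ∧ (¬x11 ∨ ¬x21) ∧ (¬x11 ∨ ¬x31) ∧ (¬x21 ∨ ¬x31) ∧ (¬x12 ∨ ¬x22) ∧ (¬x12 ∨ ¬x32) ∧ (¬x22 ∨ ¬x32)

Try x11 = True.
From the singleton clause (¬x21), x21 = False.
From the singleton clause (x22), x22 = True.
From the singleton clause (¬x31), x31 = False.
From the singleton clause (x32), x32 = True.
But (¬x32) is also a unit clause — contradiction.
Backtrack on x11: now try x11 = False.
From the singleton clause (x12), x12 = True.
From the singleton clause (¬x22), x22 = False.
From the singleton clause (x21), x21 = True.
From the singleton clause (¬x31), x31 = False.
From the singleton clause (x32), x32 = True.
But (¬x32) is also a unit clause — contradiction.
Either choice for x11 ends in contradiction.

UNSATISFIABLE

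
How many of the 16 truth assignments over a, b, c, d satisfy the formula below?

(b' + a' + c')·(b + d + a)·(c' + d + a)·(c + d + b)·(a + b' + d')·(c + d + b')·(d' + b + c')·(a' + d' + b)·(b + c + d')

2

There are 2^4 = 16 truth assignments over (a, b, c, d).
Split on c. With c = 1, the clauses containing c are satisfied and c' drops from the rest; 1 of the 2^3 = 8 assignments to the other variables satisfy what remains.
With c = 0, by the same count on the reduced clause set, 1 assignment works.
(One model: a=T, b=F, c=T, d=F.)
Total: 1 + 1 = 2.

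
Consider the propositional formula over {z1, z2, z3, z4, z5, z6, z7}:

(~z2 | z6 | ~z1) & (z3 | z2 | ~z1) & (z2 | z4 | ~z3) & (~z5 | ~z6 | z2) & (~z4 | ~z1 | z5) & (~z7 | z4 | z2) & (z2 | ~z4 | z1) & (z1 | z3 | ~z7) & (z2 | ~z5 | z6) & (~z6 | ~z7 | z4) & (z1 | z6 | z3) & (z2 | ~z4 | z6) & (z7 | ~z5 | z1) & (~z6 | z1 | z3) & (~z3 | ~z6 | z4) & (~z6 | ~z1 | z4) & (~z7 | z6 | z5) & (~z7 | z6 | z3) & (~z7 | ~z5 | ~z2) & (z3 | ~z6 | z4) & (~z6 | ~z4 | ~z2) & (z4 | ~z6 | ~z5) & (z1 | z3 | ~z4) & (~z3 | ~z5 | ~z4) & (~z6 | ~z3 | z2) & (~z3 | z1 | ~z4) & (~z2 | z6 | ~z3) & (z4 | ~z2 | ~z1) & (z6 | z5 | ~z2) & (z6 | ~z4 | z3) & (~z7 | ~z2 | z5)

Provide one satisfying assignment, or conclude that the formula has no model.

UNSATISFIABLE

Try z2 = 0.
Try z3 = 1.
Unit clause (z4) forces z4 = 1.
Unit clause (z1) forces z1 = 1.
Unit clause (z5) forces z5 = 1.
That conflicts with the unit clause (~z5).
That branch fails; take z3 = 0 instead.
Unit clause (~z1) forces z1 = 0.
Unit clause (~z4) forces z4 = 0.
Unit clause (~z7) forces z7 = 0.
Unit clause (z6) forces z6 = 1.
That conflicts with the unit clause (~z6).
Either choice for z3 ends in contradiction.
That branch fails; take z2 = 1 instead.
Try z6 = 1.
Unit clause (~z4) forces z4 = 0.
Unit clause (~z7) forces z7 = 0.
Unit clause (~z3) forces z3 = 0.
That conflicts with the unit clause (z3).
That branch fails; take z6 = 0 instead.
Unit clause (~z1) forces z1 = 0.
Unit clause (z3) forces z3 = 1.
That conflicts with the unit clause (~z3).
Either choice for z6 ends in contradiction.
Either choice for z2 ends in contradiction.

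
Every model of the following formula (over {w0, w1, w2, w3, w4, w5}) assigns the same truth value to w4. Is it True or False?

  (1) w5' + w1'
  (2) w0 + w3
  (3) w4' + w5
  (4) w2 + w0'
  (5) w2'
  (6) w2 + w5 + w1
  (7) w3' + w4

Suppose w4 = 0.
From the singleton clause (w2'), w2 = 0.
From the singleton clause (w0'), w0 = 0.
From the singleton clause (w3), w3 = 1.
That conflicts with the unit clause (w3').
So every satisfying assignment has w4 = True.

True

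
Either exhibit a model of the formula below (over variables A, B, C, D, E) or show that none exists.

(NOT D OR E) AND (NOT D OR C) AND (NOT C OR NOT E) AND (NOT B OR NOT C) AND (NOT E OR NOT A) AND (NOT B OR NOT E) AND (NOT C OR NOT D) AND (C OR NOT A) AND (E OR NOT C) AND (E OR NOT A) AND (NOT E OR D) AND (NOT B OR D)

Branch on D: set D = false.
The clause (NOT E) is unit, so E = false.
The clause (NOT C) is unit, so C = false.
The clause (NOT A) is unit, so A = false.
The clause (NOT B) is unit, so B = false.
All clauses are satisfied.

A=false, B=false, C=false, D=false, E=false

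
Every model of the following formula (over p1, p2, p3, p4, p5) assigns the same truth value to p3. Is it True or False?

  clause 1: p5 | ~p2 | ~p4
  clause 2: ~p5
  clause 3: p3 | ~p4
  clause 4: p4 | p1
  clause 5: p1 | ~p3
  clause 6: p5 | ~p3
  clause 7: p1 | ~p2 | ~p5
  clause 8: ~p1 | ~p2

Suppose p3 = 1.
From the singleton clause (~p5), p5 = 0.
That conflicts with the unit clause (p5).
So every satisfying assignment has p3 = False.

False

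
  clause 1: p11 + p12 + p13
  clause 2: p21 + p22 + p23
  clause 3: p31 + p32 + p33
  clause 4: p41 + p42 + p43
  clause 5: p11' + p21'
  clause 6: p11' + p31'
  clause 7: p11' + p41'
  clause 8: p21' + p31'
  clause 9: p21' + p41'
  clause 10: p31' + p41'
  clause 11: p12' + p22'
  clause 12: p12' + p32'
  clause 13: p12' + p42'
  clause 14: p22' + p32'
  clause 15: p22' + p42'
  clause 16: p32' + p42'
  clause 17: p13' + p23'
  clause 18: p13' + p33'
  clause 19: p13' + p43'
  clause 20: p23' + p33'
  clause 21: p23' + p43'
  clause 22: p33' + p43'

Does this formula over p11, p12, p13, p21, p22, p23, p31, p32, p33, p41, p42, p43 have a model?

Branch on p11: set p11 = 0.
Branch on p12: set p12 = 1.
Unit clause (p22') forces p22 = 0.
Unit clause (p32') forces p32 = 0.
Unit clause (p42') forces p42 = 0.
Branch on p21: set p21 = 1.
Unit clause (p31') forces p31 = 0.
Unit clause (p33) forces p33 = 1.
Unit clause (p41') forces p41 = 0.
Unit clause (p43) forces p43 = 1.
That conflicts with the unit clause (p43').
That branch fails; take p21 = 0 instead.
Unit clause (p23) forces p23 = 1.
Unit clause (p13') forces p13 = 0.
Unit clause (p33') forces p33 = 0.
Unit clause (p31) forces p31 = 1.
Unit clause (p41') forces p41 = 0.
Unit clause (p43) forces p43 = 1.
That conflicts with the unit clause (p43').
Both values of p21 lead to a conflict.
That branch fails; take p12 = 0 instead.
Unit clause (p13) forces p13 = 1.
Unit clause (p23') forces p23 = 0.
Unit clause (p33') forces p33 = 0.
Unit clause (p43') forces p43 = 0.
Branch on p21: set p21 = 1.
Unit clause (p31') forces p31 = 0.
Unit clause (p32) forces p32 = 1.
Unit clause (p41') forces p41 = 0.
Unit clause (p42) forces p42 = 1.
That conflicts with the unit clause (p42').
That branch fails; take p21 = 0 instead.
Unit clause (p22) forces p22 = 1.
Unit clause (p32') forces p32 = 0.
Unit clause (p31) forces p31 = 1.
Unit clause (p41') forces p41 = 0.
Unit clause (p42) forces p42 = 1.
That conflicts with the unit clause (p42').
Both values of p21 lead to a conflict.
Both values of p12 lead to a conflict.
That branch fails; take p11 = 1 instead.
Unit clause (p21') forces p21 = 0.
Unit clause (p31') forces p31 = 0.
Unit clause (p41') forces p41 = 0.
Branch on p22: set p22 = 1.
Unit clause (p12') forces p12 = 0.
Unit clause (p32') forces p32 = 0.
Unit clause (p33) forces p33 = 1.
Unit clause (p42') forces p42 = 0.
Unit clause (p43) forces p43 = 1.
That conflicts with the unit clause (p43').
That branch fails; take p22 = 0 instead.
Unit clause (p23) forces p23 = 1.
Unit clause (p13') forces p13 = 0.
Unit clause (p33') forces p33 = 0.
Unit clause (p32) forces p32 = 1.
Unit clause (p12') forces p12 = 0.
Unit clause (p42') forces p42 = 0.
Unit clause (p43) forces p43 = 1.
That conflicts with the unit clause (p43').
Both values of p22 lead to a conflict.
Both values of p11 lead to a conflict.
No assignment satisfies every clause.

No, unsatisfiable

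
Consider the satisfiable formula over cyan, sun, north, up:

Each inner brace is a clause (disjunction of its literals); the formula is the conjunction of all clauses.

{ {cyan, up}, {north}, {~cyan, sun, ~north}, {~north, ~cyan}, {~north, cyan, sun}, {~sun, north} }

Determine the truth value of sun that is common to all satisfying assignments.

Suppose sun = 0.
Unit clause (north) forces north = 1.
Unit clause (~cyan) forces cyan = 0.
Now (cyan) is unsatisfied and unit — conflict.
So every satisfying assignment has sun = True.

True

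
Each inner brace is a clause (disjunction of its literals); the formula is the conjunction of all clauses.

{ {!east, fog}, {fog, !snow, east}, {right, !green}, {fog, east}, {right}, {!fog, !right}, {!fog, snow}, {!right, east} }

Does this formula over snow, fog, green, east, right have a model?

From the singleton clause (right), right = true.
From the singleton clause (!fog), fog = false.
From the singleton clause (!east), east = false.
But (east) is also a unit clause — contradiction.
No assignment satisfies every clause.

No, unsatisfiable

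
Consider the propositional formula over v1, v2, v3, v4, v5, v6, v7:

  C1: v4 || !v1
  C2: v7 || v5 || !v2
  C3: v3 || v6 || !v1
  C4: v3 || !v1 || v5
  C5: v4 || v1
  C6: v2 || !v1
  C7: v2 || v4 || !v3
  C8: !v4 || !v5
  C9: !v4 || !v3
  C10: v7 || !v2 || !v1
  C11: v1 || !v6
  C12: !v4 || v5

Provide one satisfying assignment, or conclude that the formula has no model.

UNSATISFIABLE

Branch on v4: set v4 = true.
Unit clause (!v5) forces v5 = false.
Now (v5) is unsatisfied and unit — conflict.
Undo v4 and try v4 = false.
Unit clause (!v1) forces v1 = false.
Now (v1) is unsatisfied and unit — conflict.
Neither v4 = true nor v4 = false works.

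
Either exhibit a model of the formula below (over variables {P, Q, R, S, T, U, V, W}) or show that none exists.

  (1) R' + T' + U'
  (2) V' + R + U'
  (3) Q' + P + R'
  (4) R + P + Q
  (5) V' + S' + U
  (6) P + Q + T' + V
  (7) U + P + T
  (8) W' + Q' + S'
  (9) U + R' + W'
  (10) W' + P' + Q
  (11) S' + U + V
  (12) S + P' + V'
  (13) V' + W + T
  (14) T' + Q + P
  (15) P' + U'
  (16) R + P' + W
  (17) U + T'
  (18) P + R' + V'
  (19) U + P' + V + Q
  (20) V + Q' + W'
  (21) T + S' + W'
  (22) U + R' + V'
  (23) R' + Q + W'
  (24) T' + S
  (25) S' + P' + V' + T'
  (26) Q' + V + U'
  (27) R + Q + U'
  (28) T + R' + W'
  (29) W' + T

P=0,  Q=0,  R=1,  S=0,  T=0,  U=1,  V=0,  W=0

Case P = 0:
Case Q = 0:
Unit clause (R) forces R = 1.
Unit clause (T') forces T = 0.
Unit clause (U) forces U = 1.
Unit clause (V') forces V = 0.
Unit clause (W') forces W = 0.
Every clause is now satisfied; S is unconstrained.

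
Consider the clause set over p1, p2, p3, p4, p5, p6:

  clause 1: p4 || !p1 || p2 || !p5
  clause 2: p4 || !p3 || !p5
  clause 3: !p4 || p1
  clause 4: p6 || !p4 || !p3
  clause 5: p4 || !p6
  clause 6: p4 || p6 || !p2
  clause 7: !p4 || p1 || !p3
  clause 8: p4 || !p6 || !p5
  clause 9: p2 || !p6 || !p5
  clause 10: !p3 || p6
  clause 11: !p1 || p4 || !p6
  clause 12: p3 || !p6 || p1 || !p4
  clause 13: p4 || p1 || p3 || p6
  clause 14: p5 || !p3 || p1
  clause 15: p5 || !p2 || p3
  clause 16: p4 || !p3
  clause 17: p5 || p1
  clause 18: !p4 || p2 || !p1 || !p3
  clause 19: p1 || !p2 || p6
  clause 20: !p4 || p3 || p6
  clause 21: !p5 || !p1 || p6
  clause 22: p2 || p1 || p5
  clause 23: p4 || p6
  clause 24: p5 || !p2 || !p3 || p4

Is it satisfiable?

Case p4 = true:
(p1) alone gives p1 = true.
Case p6 = true:
Case p2 = true:
Case p5 = true:
No clause remains; p3 is free.
A satisfying assignment: p1 ↦ true,  p2 ↦ true,  p3 ↦ true,  p4 ↦ true,  p5 ↦ true,  p6 ↦ true.

Satisfiable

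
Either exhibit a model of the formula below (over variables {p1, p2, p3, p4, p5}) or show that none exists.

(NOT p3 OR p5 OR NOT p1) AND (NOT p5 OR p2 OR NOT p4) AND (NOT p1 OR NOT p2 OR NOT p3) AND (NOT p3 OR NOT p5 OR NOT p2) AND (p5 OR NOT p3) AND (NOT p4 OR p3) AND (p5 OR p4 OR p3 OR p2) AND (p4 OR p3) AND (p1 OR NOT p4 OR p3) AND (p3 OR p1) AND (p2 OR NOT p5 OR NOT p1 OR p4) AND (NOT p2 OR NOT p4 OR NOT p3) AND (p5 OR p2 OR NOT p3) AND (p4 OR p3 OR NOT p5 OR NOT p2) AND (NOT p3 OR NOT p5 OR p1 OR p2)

Case p5 = true:
Case p2 = true:
From the singleton clause (NOT p3), p3 = false.
From the singleton clause (NOT p4), p4 = false.
That conflicts with the unit clause (p4).
Backtrack on p2: now try p2 = false.
From the singleton clause (NOT p4), p4 = false.
From the singleton clause (p3), p3 = true.
From the singleton clause (NOT p1), p1 = false.
That conflicts with the unit clause (p1).
Both values of p2 lead to a conflict.
Backtrack on p5: now try p5 = false.
From the singleton clause (NOT p3), p3 = false.
From the singleton clause (NOT p4), p4 = false.
That conflicts with the unit clause (p4).
Both values of p5 lead to a conflict.

UNSATISFIABLE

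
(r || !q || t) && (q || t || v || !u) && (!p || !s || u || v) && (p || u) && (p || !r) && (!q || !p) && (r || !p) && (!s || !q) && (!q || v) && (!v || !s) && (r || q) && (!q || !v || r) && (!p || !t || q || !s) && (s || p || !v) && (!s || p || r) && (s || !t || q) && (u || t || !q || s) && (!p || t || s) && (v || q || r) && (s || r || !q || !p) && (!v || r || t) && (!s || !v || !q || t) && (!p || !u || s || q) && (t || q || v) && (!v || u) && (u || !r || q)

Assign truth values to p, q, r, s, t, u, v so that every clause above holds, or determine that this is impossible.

Case p = true:
Unit clause (!q) forces q = false.
Unit clause (r) forces r = true.
Unit clause (u) forces u = true.
Unit clause (s) forces s = true.
Unit clause (!v) forces v = false.
Unit clause (t) forces t = true.
Now (!t) is unsatisfied and unit — conflict.
Backtrack on p: now try p = false.
Unit clause (u) forces u = true.
Unit clause (!r) forces r = false.
Unit clause (q) forces q = true.
Unit clause (t) forces t = true.
Unit clause (!s) forces s = false.
Unit clause (v) forces v = true.
Now (!v) is unsatisfied and unit — conflict.
Neither p = true nor p = false works.

UNSATISFIABLE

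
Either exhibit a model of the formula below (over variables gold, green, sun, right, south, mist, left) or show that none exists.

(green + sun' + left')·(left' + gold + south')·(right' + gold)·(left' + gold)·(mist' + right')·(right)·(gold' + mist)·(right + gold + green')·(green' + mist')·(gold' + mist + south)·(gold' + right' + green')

UNSATISFIABLE

(right) alone gives right = 1.
(gold) alone gives gold = 1.
(mist') alone gives mist = 0.
Now (mist) is unsatisfied and unit — conflict.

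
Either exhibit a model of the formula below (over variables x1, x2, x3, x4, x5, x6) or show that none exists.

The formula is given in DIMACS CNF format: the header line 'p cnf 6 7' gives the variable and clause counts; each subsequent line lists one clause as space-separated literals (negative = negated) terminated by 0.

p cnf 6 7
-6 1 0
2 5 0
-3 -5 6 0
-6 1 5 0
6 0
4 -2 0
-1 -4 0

From the singleton clause (x6), x6 = True.
From the singleton clause (x1), x1 = True.
From the singleton clause (¬x4), x4 = False.
From the singleton clause (¬x2), x2 = False.
From the singleton clause (x5), x5 = True.
All clauses hold; x3 can take either value.

x1: True; x2: False; x3: True; x4: False; x5: True; x6: True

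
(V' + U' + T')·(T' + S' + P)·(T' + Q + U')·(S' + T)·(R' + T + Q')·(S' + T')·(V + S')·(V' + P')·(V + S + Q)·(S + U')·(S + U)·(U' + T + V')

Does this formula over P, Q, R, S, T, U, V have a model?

No, unsatisfiable

Try S = 0.
From the singleton clause (U'), U = 0.
But (U) is also a unit clause — contradiction.
So S must be the other value — set S = 1.
From the singleton clause (T), T = 1.
But (T') is also a unit clause — contradiction.
Either choice for S ends in contradiction.
No assignment satisfies every clause.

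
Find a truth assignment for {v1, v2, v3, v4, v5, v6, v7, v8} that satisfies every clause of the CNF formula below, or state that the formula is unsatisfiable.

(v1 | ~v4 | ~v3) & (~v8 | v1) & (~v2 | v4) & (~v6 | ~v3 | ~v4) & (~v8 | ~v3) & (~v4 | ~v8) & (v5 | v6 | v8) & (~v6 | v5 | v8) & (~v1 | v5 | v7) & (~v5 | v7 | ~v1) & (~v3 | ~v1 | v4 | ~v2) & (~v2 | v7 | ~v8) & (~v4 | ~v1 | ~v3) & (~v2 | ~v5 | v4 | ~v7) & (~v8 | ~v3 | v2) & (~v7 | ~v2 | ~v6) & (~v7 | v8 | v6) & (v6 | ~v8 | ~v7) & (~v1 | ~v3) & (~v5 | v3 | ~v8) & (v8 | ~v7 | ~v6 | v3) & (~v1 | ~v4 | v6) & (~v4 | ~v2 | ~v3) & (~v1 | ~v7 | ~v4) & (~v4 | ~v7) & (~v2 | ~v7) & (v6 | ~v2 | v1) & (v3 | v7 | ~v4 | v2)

Case v8 = 0:
Case v2 = 0:
Case v5 = 1:
Case v7 = 0:
The clause (~v1) is unit, so v1 = 0.
Case v4 = 0:
No clause remains; v3, v6 are free.

v1 ↦ 0, v2 ↦ 0, v3 ↦ 0, v4 ↦ 0, v5 ↦ 1, v6 ↦ 0, v7 ↦ 0, v8 ↦ 0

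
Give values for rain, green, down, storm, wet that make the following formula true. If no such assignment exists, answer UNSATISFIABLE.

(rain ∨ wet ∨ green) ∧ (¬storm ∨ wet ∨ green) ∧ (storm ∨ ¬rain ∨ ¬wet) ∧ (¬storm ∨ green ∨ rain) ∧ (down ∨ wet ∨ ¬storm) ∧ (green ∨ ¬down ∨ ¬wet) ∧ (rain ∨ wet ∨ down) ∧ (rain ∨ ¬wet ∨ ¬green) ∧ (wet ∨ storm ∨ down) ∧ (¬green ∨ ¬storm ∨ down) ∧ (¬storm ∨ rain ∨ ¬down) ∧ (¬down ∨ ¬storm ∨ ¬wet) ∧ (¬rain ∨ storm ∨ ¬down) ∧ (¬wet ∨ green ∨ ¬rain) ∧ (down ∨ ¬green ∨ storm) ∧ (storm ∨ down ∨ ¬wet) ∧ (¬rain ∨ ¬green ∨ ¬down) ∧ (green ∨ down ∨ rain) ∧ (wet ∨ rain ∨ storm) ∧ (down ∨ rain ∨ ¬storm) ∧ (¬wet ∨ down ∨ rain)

UNSATISFIABLE

Case rain = True:
Case storm = True:
Case wet = True:
(¬down) alone gives down = False.
(¬green) alone gives green = False.
That conflicts with the unit clause (green).
So wet must be the other value — set wet = False.
(green) alone gives green = True.
(down) alone gives down = True.
That conflicts with the unit clause (¬down).
Either choice for wet ends in contradiction.
So storm must be the other value — set storm = False.
(¬wet) alone gives wet = False.
(down) alone gives down = True.
That conflicts with the unit clause (¬down).
Either choice for storm ends in contradiction.
So rain must be the other value — set rain = False.
Case wet = True:
(¬green) alone gives green = False.
(¬storm) alone gives storm = False.
(¬down) alone gives down = False.
That conflicts with the unit clause (down).
So wet must be the other value — set wet = False.
(green) alone gives green = True.
(down) alone gives down = True.
(¬storm) alone gives storm = False.
That conflicts with the unit clause (storm).
Either choice for wet ends in contradiction.
Either choice for rain ends in contradiction.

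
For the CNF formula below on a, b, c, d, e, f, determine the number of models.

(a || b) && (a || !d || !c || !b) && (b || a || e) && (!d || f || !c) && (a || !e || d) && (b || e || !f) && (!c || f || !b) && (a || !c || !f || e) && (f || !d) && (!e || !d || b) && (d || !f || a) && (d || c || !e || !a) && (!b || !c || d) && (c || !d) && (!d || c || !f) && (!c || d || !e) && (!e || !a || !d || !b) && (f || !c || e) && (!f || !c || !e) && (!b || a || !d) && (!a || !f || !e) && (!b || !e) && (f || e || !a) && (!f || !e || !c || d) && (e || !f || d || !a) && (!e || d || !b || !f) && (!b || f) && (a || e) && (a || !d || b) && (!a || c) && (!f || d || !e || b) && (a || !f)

1

There are 2^6 = 64 truth assignments over (a, b, c, d, e, f).
Split on d. With d = true, the clauses containing d are satisfied and !d drops from the rest; 1 of the 2^5 = 32 assignments to the other variables satisfy what remains.
With d = false, by the same count on the reduced clause set, 0 assignments work.
Total: 1 + 0 = 1.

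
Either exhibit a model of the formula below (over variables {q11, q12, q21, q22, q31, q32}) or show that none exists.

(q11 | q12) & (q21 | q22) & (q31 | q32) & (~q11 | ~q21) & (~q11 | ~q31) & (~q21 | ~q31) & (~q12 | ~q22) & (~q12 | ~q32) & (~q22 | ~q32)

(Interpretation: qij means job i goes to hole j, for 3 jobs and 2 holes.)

Case q11 = 1:
From the singleton clause (~q21), q21 = 0.
From the singleton clause (q22), q22 = 1.
From the singleton clause (~q31), q31 = 0.
From the singleton clause (q32), q32 = 1.
But (~q32) is also a unit clause — contradiction.
That branch fails; take q11 = 0 instead.
From the singleton clause (q12), q12 = 1.
From the singleton clause (~q22), q22 = 0.
From the singleton clause (q21), q21 = 1.
From the singleton clause (~q31), q31 = 0.
From the singleton clause (q32), q32 = 1.
But (~q32) is also a unit clause — contradiction.
Either choice for q11 ends in contradiction.

UNSATISFIABLE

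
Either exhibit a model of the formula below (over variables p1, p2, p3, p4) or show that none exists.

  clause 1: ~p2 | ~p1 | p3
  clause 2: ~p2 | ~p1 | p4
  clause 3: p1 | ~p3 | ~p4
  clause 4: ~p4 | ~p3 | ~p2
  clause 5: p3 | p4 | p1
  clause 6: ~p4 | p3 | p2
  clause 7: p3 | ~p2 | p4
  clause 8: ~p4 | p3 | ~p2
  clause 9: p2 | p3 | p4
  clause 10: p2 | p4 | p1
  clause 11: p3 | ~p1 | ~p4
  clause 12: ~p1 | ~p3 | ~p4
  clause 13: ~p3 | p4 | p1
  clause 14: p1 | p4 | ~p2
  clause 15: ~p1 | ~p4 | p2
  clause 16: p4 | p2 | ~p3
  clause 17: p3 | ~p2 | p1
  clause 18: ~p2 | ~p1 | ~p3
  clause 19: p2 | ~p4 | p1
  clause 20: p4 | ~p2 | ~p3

Try p2 = 0.
Try p4 = 0.
The clause (p3) is unit, so p3 = 1.
But (~p3) is also a unit clause — contradiction.
That branch fails; take p4 = 1 instead.
The clause (p3) is unit, so p3 = 1.
The clause (p1) is unit, so p1 = 1.
But (~p1) is also a unit clause — contradiction.
Both values of p4 lead to a conflict.
That branch fails; take p2 = 1 instead.
Try p1 = 0.
The clause (p4) is unit, so p4 = 1.
The clause (~p3) is unit, so p3 = 0.
But (p3) is also a unit clause — contradiction.
That branch fails; take p1 = 1 instead.
The clause (p3) is unit, so p3 = 1.
But (~p3) is also a unit clause — contradiction.
Both values of p1 lead to a conflict.
Both values of p2 lead to a conflict.

UNSATISFIABLE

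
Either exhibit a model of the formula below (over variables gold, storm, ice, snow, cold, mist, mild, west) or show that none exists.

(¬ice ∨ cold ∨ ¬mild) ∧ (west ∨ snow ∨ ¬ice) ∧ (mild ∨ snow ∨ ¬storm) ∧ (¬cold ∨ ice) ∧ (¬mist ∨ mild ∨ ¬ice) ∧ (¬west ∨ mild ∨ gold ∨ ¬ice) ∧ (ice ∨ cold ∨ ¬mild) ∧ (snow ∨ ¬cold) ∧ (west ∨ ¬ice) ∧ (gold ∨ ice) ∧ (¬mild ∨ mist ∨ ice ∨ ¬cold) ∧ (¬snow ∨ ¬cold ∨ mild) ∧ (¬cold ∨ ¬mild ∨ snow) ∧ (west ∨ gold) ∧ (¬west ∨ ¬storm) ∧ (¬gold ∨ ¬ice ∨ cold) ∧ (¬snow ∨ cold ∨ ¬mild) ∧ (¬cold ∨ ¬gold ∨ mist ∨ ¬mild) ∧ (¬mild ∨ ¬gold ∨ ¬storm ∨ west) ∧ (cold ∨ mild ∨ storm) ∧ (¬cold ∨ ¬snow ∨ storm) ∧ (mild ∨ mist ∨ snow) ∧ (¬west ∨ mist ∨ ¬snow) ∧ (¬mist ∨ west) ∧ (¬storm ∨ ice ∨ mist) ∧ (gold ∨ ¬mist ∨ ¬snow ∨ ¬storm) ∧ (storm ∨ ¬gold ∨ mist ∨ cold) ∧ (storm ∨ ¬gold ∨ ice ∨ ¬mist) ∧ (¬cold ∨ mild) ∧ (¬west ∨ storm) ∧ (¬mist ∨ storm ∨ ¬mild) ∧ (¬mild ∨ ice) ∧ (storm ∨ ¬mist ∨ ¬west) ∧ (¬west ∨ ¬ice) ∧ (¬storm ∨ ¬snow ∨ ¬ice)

Case cold = False:
Case ice = False:
(¬mild) alone gives mild = False.
(gold) alone gives gold = True.
(storm) alone gives storm = True.
(snow) alone gives snow = True.
(¬west) alone gives west = False.
(¬mist) alone gives mist = False.
That conflicts with the unit clause (mist).
Backtrack on ice: now try ice = True.
(¬mild) alone gives mild = False.
(¬mist) alone gives mist = False.
(west) alone gives west = True.
That conflicts with the unit clause (¬west).
Either choice for ice ends in contradiction.
Backtrack on cold: now try cold = True.
(ice) alone gives ice = True.
(snow) alone gives snow = True.
(west) alone gives west = True.
That conflicts with the unit clause (¬west).
Either choice for cold ends in contradiction.

UNSATISFIABLE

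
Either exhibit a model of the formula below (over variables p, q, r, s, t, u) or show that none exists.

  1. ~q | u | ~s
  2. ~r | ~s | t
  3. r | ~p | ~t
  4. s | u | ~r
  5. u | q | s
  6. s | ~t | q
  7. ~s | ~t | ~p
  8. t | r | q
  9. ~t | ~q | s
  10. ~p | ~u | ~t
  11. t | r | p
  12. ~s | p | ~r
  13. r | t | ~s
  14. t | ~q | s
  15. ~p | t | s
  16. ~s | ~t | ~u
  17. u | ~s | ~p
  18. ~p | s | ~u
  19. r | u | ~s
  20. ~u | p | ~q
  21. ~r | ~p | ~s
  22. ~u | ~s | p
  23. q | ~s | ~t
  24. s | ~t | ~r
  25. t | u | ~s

p=0,  q=0,  r=1,  s=0,  t=0,  u=1

Case q = 0:
Case u = 1:
Case s = 0:
From the singleton clause (~t), t = 0.
From the singleton clause (r), r = 1.
From the singleton clause (~p), p = 0.
All clauses are satisfied.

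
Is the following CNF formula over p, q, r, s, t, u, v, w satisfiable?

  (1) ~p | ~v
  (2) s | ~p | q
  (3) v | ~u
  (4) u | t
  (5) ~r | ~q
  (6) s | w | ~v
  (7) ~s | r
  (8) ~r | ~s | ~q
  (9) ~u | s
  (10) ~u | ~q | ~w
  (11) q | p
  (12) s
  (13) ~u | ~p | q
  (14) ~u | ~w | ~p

Yes, satisfiable

The clause (s) is unit, so s = 1.
The clause (r) is unit, so r = 1.
The clause (~q) is unit, so q = 0.
The clause (p) is unit, so p = 1.
The clause (~v) is unit, so v = 0.
The clause (~u) is unit, so u = 0.
The clause (t) is unit, so t = 1.
Every clause is now satisfied; w is unconstrained.
A satisfying assignment: p ↦ 1, q ↦ 0, r ↦ 1, s ↦ 1, t ↦ 1, u ↦ 0, v ↦ 0, w ↦ 1.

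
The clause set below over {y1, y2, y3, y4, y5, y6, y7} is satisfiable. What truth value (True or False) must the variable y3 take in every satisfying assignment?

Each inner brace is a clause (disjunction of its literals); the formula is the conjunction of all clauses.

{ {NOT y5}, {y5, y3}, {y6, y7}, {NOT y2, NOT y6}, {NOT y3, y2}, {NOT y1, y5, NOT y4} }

True

Suppose y3 = false.
From the singleton clause (NOT y5), y5 = false.
Now (y5) is unsatisfied and unit — conflict.
So every satisfying assignment has y3 = True.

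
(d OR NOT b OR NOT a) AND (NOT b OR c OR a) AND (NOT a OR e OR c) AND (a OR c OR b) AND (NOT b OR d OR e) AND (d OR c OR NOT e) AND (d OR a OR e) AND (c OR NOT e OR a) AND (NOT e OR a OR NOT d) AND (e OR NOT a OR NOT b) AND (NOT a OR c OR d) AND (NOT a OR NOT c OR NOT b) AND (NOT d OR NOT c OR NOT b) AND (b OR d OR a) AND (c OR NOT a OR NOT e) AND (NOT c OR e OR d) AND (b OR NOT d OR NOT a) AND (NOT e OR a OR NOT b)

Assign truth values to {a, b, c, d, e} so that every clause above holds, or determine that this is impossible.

a=true; b=false; c=true; d=false; e=true

Suppose d = false.
Suppose b = false.
Unit clause (a) forces a = true.
Unit clause (c) forces c = true.
Unit clause (e) forces e = true.
All clauses are satisfied.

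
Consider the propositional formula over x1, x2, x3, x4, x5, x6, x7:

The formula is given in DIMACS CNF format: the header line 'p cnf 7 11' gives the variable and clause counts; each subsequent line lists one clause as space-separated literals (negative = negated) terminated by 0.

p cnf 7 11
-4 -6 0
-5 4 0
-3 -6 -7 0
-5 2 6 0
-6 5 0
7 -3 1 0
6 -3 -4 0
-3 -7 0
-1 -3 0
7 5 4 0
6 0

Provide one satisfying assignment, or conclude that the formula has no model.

(x6) alone gives x6 = True.
(¬x4) alone gives x4 = False.
(¬x5) alone gives x5 = False.
But (x5) is also a unit clause — contradiction.

UNSATISFIABLE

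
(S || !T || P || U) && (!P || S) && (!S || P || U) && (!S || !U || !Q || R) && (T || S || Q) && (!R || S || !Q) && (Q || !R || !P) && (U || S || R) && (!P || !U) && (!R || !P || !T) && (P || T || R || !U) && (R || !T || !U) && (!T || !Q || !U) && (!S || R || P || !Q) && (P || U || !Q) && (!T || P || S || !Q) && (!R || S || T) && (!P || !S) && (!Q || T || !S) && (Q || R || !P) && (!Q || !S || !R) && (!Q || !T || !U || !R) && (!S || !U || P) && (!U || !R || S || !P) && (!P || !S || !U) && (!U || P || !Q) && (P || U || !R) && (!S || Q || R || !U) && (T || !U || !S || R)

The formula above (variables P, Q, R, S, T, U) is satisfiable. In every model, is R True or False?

Suppose R = false.
Suppose P = false.
Suppose S = false.
Unit clause (U) forces U = true.
Unit clause (T) forces T = true.
Now (!T) is unsatisfied and unit — conflict.
Undo S and try S = true.
Unit clause (U) forces U = true.
Now (!U) is unsatisfied and unit — conflict.
Either choice for S ends in contradiction.
Undo P and try P = true.
Unit clause (S) forces S = true.
Now (!S) is unsatisfied and unit — conflict.
Either choice for P ends in contradiction.
So every satisfying assignment has R = True.

True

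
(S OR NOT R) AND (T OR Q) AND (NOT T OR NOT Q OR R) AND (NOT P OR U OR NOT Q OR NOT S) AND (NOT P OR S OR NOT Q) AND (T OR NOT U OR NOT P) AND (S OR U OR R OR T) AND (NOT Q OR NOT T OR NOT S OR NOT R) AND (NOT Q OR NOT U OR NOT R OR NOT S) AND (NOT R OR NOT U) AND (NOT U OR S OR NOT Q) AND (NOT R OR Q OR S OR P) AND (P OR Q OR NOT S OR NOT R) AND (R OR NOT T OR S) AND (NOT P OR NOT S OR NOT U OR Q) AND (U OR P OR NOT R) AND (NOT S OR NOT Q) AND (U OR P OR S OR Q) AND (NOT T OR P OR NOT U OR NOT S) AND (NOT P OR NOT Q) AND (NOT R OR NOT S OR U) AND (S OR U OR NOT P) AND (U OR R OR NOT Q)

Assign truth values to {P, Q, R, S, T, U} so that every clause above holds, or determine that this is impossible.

Case S = true:
From the singleton clause (NOT Q), Q = false.
From the singleton clause (T), T = true.
Case R = false:
Case P = true:
From the singleton clause (NOT U), U = false.
All clauses are satisfied.

P=true, Q=false, R=false, S=true, T=true, U=false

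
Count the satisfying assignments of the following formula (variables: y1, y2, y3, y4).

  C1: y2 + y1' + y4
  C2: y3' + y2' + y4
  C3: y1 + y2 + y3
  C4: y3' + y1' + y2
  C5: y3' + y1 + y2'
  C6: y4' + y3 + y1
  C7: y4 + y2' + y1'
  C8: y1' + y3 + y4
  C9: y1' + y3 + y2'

5

There are 2^4 = 16 truth assignments over (y1, y2, y3, y4).
Check each against the 9 clauses (columns in the order y1, y2, y3, y4):
  F F F F  ✗ fails (y1 + y2 + y3)
  F F F T  ✗ fails (y1 + y2 + y3)
  F F T F  ✓ satisfies all
  F F T T  ✓ satisfies all
  F T F F  ✓ satisfies all
  F T F T  ✗ fails (y4' + y3 + y1)
  F T T F  ✗ fails (y3' + y2' + y4)
  F T T T  ✗ fails (y3' + y1 + y2')
  T F F F  ✗ fails (y2 + y1' + y4)
  T F F T  ✓ satisfies all
  T F T F  ✗ fails (y2 + y1' + y4)
  T F T T  ✗ fails (y3' + y1' + y2)
  T T F F  ✗ fails (y4 + y2' + y1')
  T T F T  ✗ fails (y1' + y3 + y2')
  T T T F  ✗ fails (y3' + y2' + y4)
  T T T T  ✓ satisfies all
5 of the 16 rows are models.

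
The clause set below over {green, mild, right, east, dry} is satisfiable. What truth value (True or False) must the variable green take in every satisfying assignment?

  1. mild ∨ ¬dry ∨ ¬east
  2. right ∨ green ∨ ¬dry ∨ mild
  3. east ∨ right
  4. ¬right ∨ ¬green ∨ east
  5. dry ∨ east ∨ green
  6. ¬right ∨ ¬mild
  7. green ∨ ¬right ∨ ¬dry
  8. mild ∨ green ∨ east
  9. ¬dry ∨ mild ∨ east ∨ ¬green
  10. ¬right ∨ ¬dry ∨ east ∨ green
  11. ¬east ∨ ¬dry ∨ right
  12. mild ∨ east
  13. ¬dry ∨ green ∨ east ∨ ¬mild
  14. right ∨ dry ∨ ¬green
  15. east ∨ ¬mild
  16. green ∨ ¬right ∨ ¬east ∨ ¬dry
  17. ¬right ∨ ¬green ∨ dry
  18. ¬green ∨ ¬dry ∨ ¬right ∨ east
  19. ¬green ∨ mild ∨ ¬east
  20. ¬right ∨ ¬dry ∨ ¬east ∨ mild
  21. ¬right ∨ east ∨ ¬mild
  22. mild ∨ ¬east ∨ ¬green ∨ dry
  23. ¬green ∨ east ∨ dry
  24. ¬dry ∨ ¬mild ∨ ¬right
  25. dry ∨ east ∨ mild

False

Suppose green = True.
Branch on east: set east = True.
Unit clause (mild) forces mild = True.
Unit clause (¬right) forces right = False.
Unit clause (¬dry) forces dry = False.
But (dry) is also a unit clause — contradiction.
Backtrack on east: now try east = False.
Unit clause (right) forces right = True.
But (¬right) is also a unit clause — contradiction.
Either choice for east ends in contradiction.
So every satisfying assignment has green = False.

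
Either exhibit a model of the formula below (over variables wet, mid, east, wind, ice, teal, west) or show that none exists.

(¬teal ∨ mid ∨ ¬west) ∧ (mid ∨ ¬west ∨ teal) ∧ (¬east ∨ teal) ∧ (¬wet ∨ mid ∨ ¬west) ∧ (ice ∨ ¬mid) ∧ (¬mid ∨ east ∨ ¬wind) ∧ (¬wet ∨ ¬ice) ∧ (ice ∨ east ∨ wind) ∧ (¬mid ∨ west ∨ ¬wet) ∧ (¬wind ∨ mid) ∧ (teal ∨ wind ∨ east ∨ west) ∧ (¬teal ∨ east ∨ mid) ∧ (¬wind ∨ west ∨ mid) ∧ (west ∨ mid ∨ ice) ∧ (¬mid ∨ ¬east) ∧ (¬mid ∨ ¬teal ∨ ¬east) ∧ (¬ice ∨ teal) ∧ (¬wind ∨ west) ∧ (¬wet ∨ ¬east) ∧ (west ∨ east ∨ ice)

Case east = False:
Case ice = True:
Unit clause (¬wet) forces wet = False.
Unit clause (teal) forces teal = True.
Unit clause (mid) forces mid = True.
Unit clause (¬wind) forces wind = False.
All clauses hold; west can take either value.

wet ↦ False; mid ↦ True; east ↦ False; wind ↦ False; ice ↦ True; teal ↦ True; west ↦ False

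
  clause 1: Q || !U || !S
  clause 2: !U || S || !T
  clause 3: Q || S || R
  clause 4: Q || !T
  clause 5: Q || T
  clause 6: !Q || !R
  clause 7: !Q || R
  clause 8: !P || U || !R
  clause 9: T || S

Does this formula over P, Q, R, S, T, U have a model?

Branch on Q: set Q = true.
The clause (!R) is unit, so R = false.
Now (R) is unsatisfied and unit — conflict.
Undo Q and try Q = false.
The clause (!T) is unit, so T = false.
Now (T) is unsatisfied and unit — conflict.
Either choice for Q ends in contradiction.
No assignment satisfies every clause.

No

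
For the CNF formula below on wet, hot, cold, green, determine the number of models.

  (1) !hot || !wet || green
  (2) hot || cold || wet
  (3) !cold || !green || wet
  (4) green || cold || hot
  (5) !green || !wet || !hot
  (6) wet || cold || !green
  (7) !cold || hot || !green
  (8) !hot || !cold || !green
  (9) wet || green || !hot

3

There are 2^4 = 16 truth assignments over (wet, hot, cold, green).
Check each against the 9 clauses (columns in the order wet, hot, cold, green):
  F F F F  ✗ fails (hot || cold || wet)
  F F F T  ✗ fails (hot || cold || wet)
  F F T F  ✓ satisfies all
  F F T T  ✗ fails (!cold || !green || wet)
  F T F F  ✗ fails (wet || green || !hot)
  F T F T  ✗ fails (wet || cold || !green)
  F T T F  ✗ fails (wet || green || !hot)
  F T T T  ✗ fails (!cold || !green || wet)
  T F F F  ✗ fails (green || cold || hot)
  T F F T  ✓ satisfies all
  T F T F  ✓ satisfies all
  T F T T  ✗ fails (!cold || hot || !green)
  T T F F  ✗ fails (!hot || !wet || green)
  T T F T  ✗ fails (!green || !wet || !hot)
  T T T F  ✗ fails (!hot || !wet || green)
  T T T T  ✗ fails (!green || !wet || !hot)
3 of the 16 rows are models.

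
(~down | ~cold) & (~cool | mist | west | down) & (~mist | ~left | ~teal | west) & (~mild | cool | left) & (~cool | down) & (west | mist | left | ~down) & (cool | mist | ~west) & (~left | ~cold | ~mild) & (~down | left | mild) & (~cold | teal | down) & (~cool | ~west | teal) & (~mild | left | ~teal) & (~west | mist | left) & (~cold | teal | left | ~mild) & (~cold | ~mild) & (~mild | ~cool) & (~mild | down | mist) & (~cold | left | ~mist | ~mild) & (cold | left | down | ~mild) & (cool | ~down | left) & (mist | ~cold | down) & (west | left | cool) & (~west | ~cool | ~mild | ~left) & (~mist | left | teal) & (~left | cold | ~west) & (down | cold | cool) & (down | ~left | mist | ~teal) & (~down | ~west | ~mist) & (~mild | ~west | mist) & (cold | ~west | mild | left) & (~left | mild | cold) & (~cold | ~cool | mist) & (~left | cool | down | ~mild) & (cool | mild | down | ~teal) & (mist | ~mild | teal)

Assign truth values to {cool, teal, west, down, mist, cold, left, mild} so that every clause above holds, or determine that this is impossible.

cool=0; teal=1; west=0; down=1; mist=0; cold=0; left=1; mild=1

Suppose down = 1.
The clause (~cold) is unit, so cold = 0.
Suppose left = 1.
The clause (~west) is unit, so west = 0.
The clause (mild) is unit, so mild = 1.
The clause (~cool) is unit, so cool = 0.
Suppose mist = 0.
The clause (teal) is unit, so teal = 1.
All clauses are satisfied.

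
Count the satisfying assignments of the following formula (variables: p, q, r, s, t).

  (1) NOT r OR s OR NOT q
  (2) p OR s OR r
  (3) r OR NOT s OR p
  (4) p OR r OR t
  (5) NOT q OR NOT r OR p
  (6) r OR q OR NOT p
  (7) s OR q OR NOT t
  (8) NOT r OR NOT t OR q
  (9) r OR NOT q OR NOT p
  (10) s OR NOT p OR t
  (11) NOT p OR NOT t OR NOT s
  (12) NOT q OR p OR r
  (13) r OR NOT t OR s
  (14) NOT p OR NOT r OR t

2

There are 2^5 = 32 truth assignments over (p, q, r, s, t).
Split on q. With q = true, the clauses containing q are satisfied and NOT q drops from the rest; 0 of the 2^4 = 16 assignments to the other variables satisfy what remains.
With q = false, by the same count on the reduced clause set, 2 assignments work.
(One model: p=F, q=F, r=T, s=F, t=F.)
Total: 0 + 2 = 2.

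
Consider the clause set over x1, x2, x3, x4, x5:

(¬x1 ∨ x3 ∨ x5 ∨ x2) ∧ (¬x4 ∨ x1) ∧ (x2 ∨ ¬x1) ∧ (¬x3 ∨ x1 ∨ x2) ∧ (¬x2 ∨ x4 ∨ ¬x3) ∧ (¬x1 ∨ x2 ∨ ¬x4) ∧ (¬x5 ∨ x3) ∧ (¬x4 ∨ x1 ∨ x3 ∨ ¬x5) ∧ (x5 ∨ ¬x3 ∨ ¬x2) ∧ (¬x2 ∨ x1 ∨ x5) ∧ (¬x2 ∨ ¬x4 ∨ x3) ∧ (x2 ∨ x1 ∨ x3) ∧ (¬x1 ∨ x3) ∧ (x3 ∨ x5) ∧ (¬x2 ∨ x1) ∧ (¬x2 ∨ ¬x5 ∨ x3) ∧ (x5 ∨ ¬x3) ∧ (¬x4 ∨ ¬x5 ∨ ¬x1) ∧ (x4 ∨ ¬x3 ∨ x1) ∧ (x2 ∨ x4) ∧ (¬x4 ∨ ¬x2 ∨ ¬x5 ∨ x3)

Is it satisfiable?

Suppose x4 = False.
The clause (x2) is unit, so x2 = True.
The clause (¬x3) is unit, so x3 = False.
The clause (¬x5) is unit, so x5 = False.
Now (x5) is unsatisfied and unit — conflict.
Undo x4 and try x4 = True.
The clause (x1) is unit, so x1 = True.
The clause (x2) is unit, so x2 = True.
The clause (x3) is unit, so x3 = True.
The clause (x5) is unit, so x5 = True.
Now (¬x5) is unsatisfied and unit — conflict.
Both values of x4 lead to a conflict.
No assignment satisfies every clause.

Unsatisfiable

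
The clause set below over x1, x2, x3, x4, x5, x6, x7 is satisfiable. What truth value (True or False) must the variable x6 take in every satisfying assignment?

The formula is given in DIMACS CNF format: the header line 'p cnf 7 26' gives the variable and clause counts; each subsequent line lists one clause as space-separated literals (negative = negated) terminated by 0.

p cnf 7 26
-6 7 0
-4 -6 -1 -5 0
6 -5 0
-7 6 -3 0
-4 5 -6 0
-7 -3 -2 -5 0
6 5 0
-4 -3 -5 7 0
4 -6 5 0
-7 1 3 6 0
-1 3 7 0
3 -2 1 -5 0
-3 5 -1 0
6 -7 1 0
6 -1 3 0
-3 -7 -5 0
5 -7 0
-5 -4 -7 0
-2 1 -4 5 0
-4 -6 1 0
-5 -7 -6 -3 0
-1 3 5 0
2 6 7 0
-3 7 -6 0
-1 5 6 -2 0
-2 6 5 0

True

Suppose x6 = False.
The clause (¬x5) is unit, so x5 = False.
Now (x5) is unsatisfied and unit — conflict.
So every satisfying assignment has x6 = True.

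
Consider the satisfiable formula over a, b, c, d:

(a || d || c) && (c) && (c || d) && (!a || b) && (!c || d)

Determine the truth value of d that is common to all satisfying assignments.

Suppose d = false.
Unit clause (c) forces c = true.
Now (!c) is unsatisfied and unit — conflict.
So every satisfying assignment has d = True.

True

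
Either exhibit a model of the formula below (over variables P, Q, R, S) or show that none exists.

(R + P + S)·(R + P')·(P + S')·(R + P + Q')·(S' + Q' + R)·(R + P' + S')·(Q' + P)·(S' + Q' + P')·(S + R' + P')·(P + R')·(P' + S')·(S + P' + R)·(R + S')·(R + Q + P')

UNSATISFIABLE

Branch on R: set R = 1.
From the singleton clause (P), P = 1.
From the singleton clause (S), S = 1.
But (S') is also a unit clause — contradiction.
So R must be the other value — set R = 0.
From the singleton clause (P'), P = 0.
From the singleton clause (S), S = 1.
But (S') is also a unit clause — contradiction.
Either choice for R ends in contradiction.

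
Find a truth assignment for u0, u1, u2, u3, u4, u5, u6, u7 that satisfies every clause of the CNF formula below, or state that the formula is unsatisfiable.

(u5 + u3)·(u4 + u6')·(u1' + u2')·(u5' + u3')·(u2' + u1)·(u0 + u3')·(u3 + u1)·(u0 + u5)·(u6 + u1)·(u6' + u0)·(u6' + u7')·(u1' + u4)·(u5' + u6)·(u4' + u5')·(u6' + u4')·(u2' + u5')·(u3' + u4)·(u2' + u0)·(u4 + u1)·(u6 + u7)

u0=1,  u1=1,  u2=0,  u3=1,  u4=1,  u5=0,  u6=0,  u7=1

Suppose u5 = 0.
From the singleton clause (u3), u3 = 1.
From the singleton clause (u0), u0 = 1.
From the singleton clause (u4), u4 = 1.
From the singleton clause (u6'), u6 = 0.
From the singleton clause (u1), u1 = 1.
From the singleton clause (u2'), u2 = 0.
From the singleton clause (u7), u7 = 1.
All clauses are satisfied.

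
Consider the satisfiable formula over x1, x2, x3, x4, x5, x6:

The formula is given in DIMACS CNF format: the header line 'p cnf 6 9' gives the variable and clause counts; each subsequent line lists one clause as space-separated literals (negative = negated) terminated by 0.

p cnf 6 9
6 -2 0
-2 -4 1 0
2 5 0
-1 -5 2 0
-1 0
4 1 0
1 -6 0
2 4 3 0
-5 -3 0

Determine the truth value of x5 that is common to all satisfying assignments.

True

Suppose x5 = False.
The clause (x2) is unit, so x2 = True.
The clause (x6) is unit, so x6 = True.
The clause (¬x1) is unit, so x1 = False.
That conflicts with the unit clause (x1).
So every satisfying assignment has x5 = True.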